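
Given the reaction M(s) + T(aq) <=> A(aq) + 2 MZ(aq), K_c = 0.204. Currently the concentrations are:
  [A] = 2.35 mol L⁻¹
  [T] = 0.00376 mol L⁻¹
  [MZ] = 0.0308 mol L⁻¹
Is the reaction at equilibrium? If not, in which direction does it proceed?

to the left

(M is a pure solid — omitted from Q_c.)
Q_c = [A]·[MZ]² / [T] = (2.35)·(0.0308)² / (0.00376) = 0.593
Q_c = 0.593 > K_c = 0.204, so the reverse reaction proceeds.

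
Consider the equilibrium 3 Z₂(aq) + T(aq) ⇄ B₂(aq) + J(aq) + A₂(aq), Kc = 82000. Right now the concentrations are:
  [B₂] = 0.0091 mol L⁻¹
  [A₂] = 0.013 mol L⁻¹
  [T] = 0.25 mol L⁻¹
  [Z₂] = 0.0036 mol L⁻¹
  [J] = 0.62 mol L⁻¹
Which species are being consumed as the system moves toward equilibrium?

Z₂, T (reactants)

Qc = [B₂]·[J]·[A₂] / ([Z₂]³·[T]) = (0.0091)·(0.62)·(0.013) / ((0.0036)³·(0.25)) = 6300
Qc = 6300 < Kc = 82000: net forward reaction.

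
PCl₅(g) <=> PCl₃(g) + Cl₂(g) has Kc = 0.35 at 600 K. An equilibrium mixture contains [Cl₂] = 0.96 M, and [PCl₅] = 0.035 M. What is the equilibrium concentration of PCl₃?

[PCl₃] = 0.013 M

At equilibrium, Kc = [PCl₃]·[Cl₂] / [PCl₅] = 0.35.
([PCl₃])·(0.96) / (0.035) = 0.35
[PCl₃] = 0.0128 = 0.013 M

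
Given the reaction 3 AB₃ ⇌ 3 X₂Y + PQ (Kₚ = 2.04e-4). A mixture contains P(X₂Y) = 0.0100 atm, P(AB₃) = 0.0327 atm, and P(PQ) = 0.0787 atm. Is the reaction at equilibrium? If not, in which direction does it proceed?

to the left

Qₚ = P(X₂Y)³·P(PQ) / P(AB₃)³ = (0.0100)³·(0.0787) / (0.0327)³ = 0.00225
Qₚ = 0.00225 > Kₚ = 2.04e-4, so the reverse reaction proceeds.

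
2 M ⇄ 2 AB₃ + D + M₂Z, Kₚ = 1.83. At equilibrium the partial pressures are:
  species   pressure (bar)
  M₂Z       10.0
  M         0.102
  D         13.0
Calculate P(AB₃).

P(AB₃) = 0.0121 bar

At equilibrium, Kₚ = P(AB₃)²·P(D)·P(M₂Z) / P(M)² = 1.83.
(P(AB₃))²·(13.0)·(10.0) / (0.102)² = 1.83
P(AB₃)² = 1.46e-4 ⇒ P(AB₃) = 0.0121 bar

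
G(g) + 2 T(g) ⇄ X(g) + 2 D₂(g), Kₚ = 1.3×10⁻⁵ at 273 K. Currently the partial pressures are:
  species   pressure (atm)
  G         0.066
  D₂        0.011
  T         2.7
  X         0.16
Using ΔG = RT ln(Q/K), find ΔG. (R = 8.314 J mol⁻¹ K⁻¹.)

Qₚ = P(X)·P(D₂)² / (P(G)·P(T)²) = (0.16)·(0.011)² / ((0.066)·(2.7)²) = 4.02×10⁻⁵
ΔG = RT ln(Qₚ/Kₚ) = (8.314 J mol⁻¹ K⁻¹)(273 K) × ln(4.02×10⁻⁵/1.3×10⁻⁵)
   = (2.270 kJ/mol)(1.129) = 2.56 kJ/mol
ΔG > 0, so the forward reaction is non-spontaneous (proceeds in reverse).

ΔG = 2.56 kJ/mol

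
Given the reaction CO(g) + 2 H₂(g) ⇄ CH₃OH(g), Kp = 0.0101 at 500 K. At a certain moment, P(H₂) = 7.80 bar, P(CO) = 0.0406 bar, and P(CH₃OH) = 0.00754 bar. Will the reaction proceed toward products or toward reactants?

forward (toward products)

Qp = P(CH₃OH) / (P(CO)·P(H₂)²) = (0.00754) / ((0.0406)·(7.80)²) = 0.00305
Qp = 0.00305 < Kp = 0.0101, so the forward reaction proceeds.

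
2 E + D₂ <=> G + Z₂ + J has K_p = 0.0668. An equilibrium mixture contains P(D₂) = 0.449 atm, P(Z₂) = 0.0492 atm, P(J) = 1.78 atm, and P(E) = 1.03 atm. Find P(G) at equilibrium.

At equilibrium, K_p = P(G)·P(Z₂)·P(J) / (P(E)²·P(D₂)) = 0.0668.
(P(G))·(0.0492)·(1.78) / ((1.03)²·(0.449)) = 0.0668
P(G) = 0.363 atm

P(G) = 0.363 atm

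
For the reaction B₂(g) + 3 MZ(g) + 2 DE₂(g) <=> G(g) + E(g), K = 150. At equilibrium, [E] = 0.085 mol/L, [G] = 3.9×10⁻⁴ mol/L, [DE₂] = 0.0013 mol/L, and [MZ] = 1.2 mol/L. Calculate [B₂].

[B₂] = 0.076 mol/L

At equilibrium, K = [G]·[E] / ([B₂]·[MZ]³·[DE₂]²) = 150.
(3.9×10⁻⁴)·(0.085) / (([B₂])·(1.2)³·(0.0013)²) = 150
[B₂] = 0.0757 = 0.076 mol/L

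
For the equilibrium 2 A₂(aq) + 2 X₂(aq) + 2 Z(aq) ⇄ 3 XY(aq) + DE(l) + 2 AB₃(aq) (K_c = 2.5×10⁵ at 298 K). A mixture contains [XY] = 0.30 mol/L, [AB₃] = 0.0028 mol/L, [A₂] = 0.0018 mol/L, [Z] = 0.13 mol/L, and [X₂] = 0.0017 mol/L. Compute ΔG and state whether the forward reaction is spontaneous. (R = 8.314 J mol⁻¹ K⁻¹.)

(DE is a pure liquid — omitted from Q_c.)
Q_c = [XY]³·[AB₃]² / ([A₂]²·[X₂]²·[Z]²) = (0.30)³·(0.0028)² / ((0.0018)²·(0.0017)²·(0.13)²) = 1.34×10⁶
ΔG = RT ln(Q_c/K_c) = (8.314 J mol⁻¹ K⁻¹)(298 K) × ln(1.34×10⁶/2.5×10⁵)
   = (2.478 kJ/mol)(1.679) = 4.16 kJ/mol
ΔG > 0, so the forward reaction is non-spontaneous (proceeds in reverse).

ΔG = 4.16 kJ/mol; the forward reaction is non-spontaneous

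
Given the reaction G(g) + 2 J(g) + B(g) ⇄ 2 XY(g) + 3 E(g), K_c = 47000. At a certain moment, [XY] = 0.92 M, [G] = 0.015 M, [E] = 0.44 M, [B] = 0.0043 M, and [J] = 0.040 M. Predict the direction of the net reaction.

in the reverse direction

Q_c = [XY]²·[E]³ / ([G]·[J]²·[B]) = (0.92)²·(0.44)³ / ((0.015)·(0.040)²·(0.0043)) = 7.0×10⁵
Q_c = 7.0×10⁵ > K_c = 47000, so the reverse reaction proceeds.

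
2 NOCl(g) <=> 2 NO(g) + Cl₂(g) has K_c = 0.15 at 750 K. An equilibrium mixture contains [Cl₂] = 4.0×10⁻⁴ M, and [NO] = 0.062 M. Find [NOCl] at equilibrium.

At equilibrium, K_c = [NO]²·[Cl₂] / [NOCl]² = 0.15.
(0.062)²·(4.0×10⁻⁴) / ([NOCl])² = 0.15
[NOCl]² = 1.03×10⁻⁵ ⇒ [NOCl] = 0.0032 M

[NOCl] = 0.0032 M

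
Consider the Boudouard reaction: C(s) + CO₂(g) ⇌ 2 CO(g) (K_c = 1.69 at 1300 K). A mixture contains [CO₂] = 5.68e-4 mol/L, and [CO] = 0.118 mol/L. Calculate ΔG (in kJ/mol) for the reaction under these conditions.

(C is a pure solid — omitted from Q_c.)
Q_c = [CO]² / [CO₂] = (0.118)² / (5.68e-4) = 24.5
ΔG = RT ln(Q_c/K_c) = (8.314 J mol⁻¹ K⁻¹)(1300 K) × ln(24.5/1.69)
   = (10.81 kJ/mol)(2.674) = 28.9 kJ/mol
ΔG > 0, so the forward reaction is non-spontaneous (proceeds in reverse).

ΔG = 28.9 kJ/mol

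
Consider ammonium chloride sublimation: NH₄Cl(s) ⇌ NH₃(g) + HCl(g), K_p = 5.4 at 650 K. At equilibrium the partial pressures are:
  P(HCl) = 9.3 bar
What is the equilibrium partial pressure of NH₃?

P(NH₃) = 0.58 bar

(NH₄Cl is a pure solid — omitted from K_p.)
At equilibrium, K_p = P(NH₃)·P(HCl) = 5.4.
(P(NH₃))·(9.3) = 5.4
P(NH₃) = 0.581 = 0.58 bar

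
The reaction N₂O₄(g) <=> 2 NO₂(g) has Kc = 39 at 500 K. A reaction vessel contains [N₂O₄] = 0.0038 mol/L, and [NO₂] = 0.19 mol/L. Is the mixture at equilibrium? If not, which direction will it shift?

Qc = [NO₂]² / [N₂O₄] = (0.19)² / (0.0038) = 9.5
Qc = 9.5 < Kc = 39: net forward reaction.

no; Q < K, reaction proceeds forward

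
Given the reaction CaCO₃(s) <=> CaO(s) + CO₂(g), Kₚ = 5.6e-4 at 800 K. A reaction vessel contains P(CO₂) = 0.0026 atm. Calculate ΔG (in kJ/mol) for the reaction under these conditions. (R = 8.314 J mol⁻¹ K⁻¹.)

ΔG = 10.2 kJ/mol

(CaCO₃, CaO are pure solids — omitted from Qₚ.)
Qₚ = P(CO₂) = 0.00260
ΔG = RT ln(Qₚ/Kₚ) = (8.314 J mol⁻¹ K⁻¹)(800 K) × ln(0.00260/5.6e-4)
   = (6.651 kJ/mol)(1.535) = 10.2 kJ/mol
ΔG > 0, so the forward reaction is non-spontaneous (proceeds in reverse).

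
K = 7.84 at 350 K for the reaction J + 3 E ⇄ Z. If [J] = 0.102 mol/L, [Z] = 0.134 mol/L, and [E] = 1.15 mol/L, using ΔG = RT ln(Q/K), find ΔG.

ΔG = -6.42 kJ/mol

Q = [Z] / ([J]·[E]³) = (0.134) / ((0.102)·(1.15)³) = 0.864
ΔG = RT ln(Q/K) = (8.314 J mol⁻¹ K⁻¹)(350 K) × ln(0.864/7.84)
   = (2.910 kJ/mol)(-2.205) = -6.42 kJ/mol
ΔG < 0, so the forward reaction is spontaneous (proceeds forward).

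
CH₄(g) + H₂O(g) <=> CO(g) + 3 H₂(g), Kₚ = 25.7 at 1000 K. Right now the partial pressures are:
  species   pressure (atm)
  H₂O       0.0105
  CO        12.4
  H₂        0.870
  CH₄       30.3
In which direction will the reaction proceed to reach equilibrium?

no net change (already at equilibrium)

Qₚ = P(CO)·P(H₂)³ / (P(CH₄)·P(H₂O)) = (12.4)·(0.870)³ / ((30.3)·(0.0105)) = 25.7
Qₚ = 25.7 = Kₚ, so the system is already at equilibrium.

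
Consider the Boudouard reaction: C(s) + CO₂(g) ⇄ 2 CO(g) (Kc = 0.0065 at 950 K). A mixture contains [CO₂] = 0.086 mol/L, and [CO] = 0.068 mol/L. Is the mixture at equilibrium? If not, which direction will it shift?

no; Q > K, reaction proceeds in reverse

(C is a pure solid — omitted from Qc.)
Qc = [CO]² / [CO₂] = (0.068)² / (0.086) = 0.054
Qc = 0.054 > Kc = 0.0065: net reverse reaction.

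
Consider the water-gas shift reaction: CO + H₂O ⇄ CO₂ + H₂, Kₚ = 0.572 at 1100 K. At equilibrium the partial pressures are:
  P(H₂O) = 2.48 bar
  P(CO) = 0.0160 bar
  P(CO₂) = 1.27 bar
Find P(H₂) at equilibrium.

At equilibrium, Kₚ = P(CO₂)·P(H₂) / (P(CO)·P(H₂O)) = 0.572.
(1.27)·(P(H₂)) / ((0.0160)·(2.48)) = 0.572
P(H₂) = 0.0179 bar

P(H₂) = 0.0179 bar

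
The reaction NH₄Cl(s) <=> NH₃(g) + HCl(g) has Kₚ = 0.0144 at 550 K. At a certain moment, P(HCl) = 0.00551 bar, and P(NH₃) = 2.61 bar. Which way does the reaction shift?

neither direction; the system is at equilibrium

(NH₄Cl is a pure solid — omitted from Qₚ.)
Qₚ = P(NH₃)·P(HCl) = (2.61)·(0.00551) = 0.0144
Qₚ = 0.0144 = Kₚ, so the system is already at equilibrium.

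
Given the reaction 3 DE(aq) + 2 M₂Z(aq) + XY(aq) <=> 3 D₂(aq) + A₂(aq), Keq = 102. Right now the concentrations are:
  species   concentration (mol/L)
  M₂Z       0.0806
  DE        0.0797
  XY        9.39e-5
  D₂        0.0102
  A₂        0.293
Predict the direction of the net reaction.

in the reverse direction

Q = [D₂]³·[A₂] / ([DE]³·[M₂Z]²·[XY]) = (0.0102)³·(0.293) / ((0.0797)³·(0.0806)²·(9.39e-5)) = 1010
Q = 1010 > Keq = 102, so the reverse reaction proceeds.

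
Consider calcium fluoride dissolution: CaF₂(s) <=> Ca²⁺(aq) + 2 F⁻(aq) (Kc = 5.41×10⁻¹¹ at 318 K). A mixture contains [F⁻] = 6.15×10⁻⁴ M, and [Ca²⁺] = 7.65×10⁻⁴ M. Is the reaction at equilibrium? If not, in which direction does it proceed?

(CaF₂ is a pure solid — omitted from Qc.)
Qc = [Ca²⁺]·[F⁻]² = (7.65×10⁻⁴)·(6.15×10⁻⁴)² = 2.89×10⁻¹⁰
Qc = 2.89×10⁻¹⁰ > Kc = 5.41×10⁻¹¹, so the reverse reaction proceeds.

reverse (toward reactants)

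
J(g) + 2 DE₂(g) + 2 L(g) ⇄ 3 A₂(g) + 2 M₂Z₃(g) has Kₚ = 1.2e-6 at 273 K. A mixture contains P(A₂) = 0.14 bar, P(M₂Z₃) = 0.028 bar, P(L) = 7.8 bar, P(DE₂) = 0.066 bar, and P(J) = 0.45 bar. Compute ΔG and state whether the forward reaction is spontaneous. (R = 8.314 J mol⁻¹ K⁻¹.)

Qₚ = P(A₂)³·P(M₂Z₃)² / (P(J)·P(DE₂)²·P(L)²) = (0.14)³·(0.028)² / ((0.45)·(0.066)²·(7.8)²) = 1.80e-5
ΔG = RT ln(Qₚ/Kₚ) = (8.314 J mol⁻¹ K⁻¹)(273 K) × ln(1.80e-5/1.2e-6)
   = (2.270 kJ/mol)(2.708) = 6.15 kJ/mol
ΔG > 0, so the forward reaction is non-spontaneous (proceeds in reverse).

ΔG = 6.15 kJ/mol; the forward reaction is non-spontaneous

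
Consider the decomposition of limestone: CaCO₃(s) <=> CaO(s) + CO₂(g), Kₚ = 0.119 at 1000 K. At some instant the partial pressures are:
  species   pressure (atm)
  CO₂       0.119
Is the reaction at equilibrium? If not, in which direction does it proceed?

no net change (already at equilibrium)

(CaCO₃, CaO are pure solids — omitted from Qₚ.)
Qₚ = P(CO₂) = 0.119
Qₚ = 0.119 = Kₚ, so the system is already at equilibrium.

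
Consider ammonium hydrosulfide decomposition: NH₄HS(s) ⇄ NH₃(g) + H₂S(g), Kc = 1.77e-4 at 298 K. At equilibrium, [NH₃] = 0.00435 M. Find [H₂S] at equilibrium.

[H₂S] = 0.0407 M

(NH₄HS is a pure solid — omitted from Kc.)
At equilibrium, Kc = [NH₃]·[H₂S] = 1.77e-4.
(0.00435)·([H₂S]) = 1.77e-4
[H₂S] = 0.0407 M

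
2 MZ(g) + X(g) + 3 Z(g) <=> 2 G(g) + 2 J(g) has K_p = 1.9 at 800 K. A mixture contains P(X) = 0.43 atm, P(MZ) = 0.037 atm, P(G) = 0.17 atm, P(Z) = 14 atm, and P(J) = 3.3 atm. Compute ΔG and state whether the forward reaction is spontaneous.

Q_p = P(G)²·P(J)² / (P(MZ)²·P(X)·P(Z)³) = (0.17)²·(3.3)² / ((0.037)²·(0.43)·(14)³) = 0.195
ΔG = RT ln(Q_p/K_p) = (8.314 J mol⁻¹ K⁻¹)(800 K) × ln(0.195/1.9)
   = (6.651 kJ/mol)(-2.277) = -15.1 kJ/mol
ΔG < 0, so the forward reaction is spontaneous (proceeds forward).

ΔG = -15.1 kJ/mol; the forward reaction is spontaneous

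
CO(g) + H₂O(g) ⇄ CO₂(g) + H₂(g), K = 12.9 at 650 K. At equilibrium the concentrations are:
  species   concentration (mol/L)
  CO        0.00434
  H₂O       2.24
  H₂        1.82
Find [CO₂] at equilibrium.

At equilibrium, K = [CO₂]·[H₂] / ([CO]·[H₂O]) = 12.9.
([CO₂])·(1.82) / ((0.00434)·(2.24)) = 12.9
[CO₂] = 0.0689 mol/L

[CO₂] = 0.0689 mol/L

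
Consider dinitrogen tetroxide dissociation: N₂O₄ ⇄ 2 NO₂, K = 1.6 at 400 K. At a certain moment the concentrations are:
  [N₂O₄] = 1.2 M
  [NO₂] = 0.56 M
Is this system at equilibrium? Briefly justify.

no; Q < K, reaction proceeds forward

Q = [NO₂]² / [N₂O₄] = (0.56)² / (1.2) = 0.26
Q = 0.26 < K = 1.6: net forward reaction.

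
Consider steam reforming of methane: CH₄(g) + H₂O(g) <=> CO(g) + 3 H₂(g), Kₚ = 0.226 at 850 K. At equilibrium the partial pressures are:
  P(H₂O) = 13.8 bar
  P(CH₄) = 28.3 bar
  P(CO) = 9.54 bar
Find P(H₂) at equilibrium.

At equilibrium, Kₚ = P(CO)·P(H₂)³ / (P(CH₄)·P(H₂O)) = 0.226.
(9.54)·(P(H₂))³ / ((28.3)·(13.8)) = 0.226
P(H₂)³ = 9.25 ⇒ P(H₂) = 2.10 bar

P(H₂) = 2.10 bar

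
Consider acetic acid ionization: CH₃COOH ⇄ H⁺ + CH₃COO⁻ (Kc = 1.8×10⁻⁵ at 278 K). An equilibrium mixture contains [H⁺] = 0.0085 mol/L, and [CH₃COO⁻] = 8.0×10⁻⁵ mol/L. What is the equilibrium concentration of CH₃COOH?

At equilibrium, Kc = [H⁺]·[CH₃COO⁻] / [CH₃COOH] = 1.8×10⁻⁵.
(0.0085)·(8.0×10⁻⁵) / ([CH₃COOH]) = 1.8×10⁻⁵
[CH₃COOH] = 0.0378 = 0.038 mol/L

[CH₃COOH] = 0.038 mol/L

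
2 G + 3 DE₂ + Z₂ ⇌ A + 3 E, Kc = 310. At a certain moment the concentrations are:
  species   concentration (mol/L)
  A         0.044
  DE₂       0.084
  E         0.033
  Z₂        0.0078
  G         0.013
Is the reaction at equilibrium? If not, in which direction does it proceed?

toward reactants

Qc = [A]·[E]³ / ([G]²·[DE₂]³·[Z₂]) = (0.044)·(0.033)³ / ((0.013)²·(0.084)³·(0.0078)) = 2000
Qc = 2000 > Kc = 310, so the reverse reaction proceeds.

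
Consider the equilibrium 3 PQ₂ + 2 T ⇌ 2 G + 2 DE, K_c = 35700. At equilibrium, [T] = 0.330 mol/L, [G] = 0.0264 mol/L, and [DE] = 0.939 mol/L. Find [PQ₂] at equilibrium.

At equilibrium, K_c = [G]²·[DE]² / ([PQ₂]³·[T]²) = 35700.
(0.0264)²·(0.939)² / (([PQ₂])³·(0.330)²) = 35700
[PQ₂]³ = 1.58×10⁻⁷ ⇒ [PQ₂] = 0.00541 mol/L

[PQ₂] = 0.00541 mol/L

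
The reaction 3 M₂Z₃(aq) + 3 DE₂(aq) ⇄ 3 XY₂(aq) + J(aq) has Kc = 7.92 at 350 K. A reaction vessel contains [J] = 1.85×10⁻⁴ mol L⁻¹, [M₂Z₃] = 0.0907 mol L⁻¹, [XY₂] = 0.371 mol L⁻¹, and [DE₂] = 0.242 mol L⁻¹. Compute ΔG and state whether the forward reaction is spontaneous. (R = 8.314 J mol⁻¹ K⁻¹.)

Qc = [XY₂]³·[J] / ([M₂Z₃]³·[DE₂]³) = (0.371)³·(1.85×10⁻⁴) / ((0.0907)³·(0.242)³) = 0.893
ΔG = RT ln(Qc/Kc) = (8.314 J mol⁻¹ K⁻¹)(350 K) × ln(0.893/7.92)
   = (2.910 kJ/mol)(-2.183) = -6.35 kJ/mol
ΔG < 0, so the forward reaction is spontaneous (proceeds forward).

ΔG = -6.35 kJ/mol; the forward reaction is spontaneous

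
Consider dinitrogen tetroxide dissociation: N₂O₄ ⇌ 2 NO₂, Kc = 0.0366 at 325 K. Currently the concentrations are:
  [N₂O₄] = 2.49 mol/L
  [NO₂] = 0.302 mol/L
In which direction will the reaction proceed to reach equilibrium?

Qc = [NO₂]² / [N₂O₄] = (0.302)² / (2.49) = 0.0366
Qc = 0.0366 = Kc, so the system is already at equilibrium.

at equilibrium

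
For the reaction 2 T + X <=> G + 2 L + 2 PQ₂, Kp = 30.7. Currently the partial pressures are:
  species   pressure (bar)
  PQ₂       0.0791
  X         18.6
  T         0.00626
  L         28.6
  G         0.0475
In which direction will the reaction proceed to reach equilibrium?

reverse (toward reactants)

Qp = P(G)·P(L)²·P(PQ₂)² / (P(T)²·P(X)) = (0.0475)·(28.6)²·(0.0791)² / ((0.00626)²·(18.6)) = 334
Qp = 334 > Kp = 30.7, so the reverse reaction proceeds.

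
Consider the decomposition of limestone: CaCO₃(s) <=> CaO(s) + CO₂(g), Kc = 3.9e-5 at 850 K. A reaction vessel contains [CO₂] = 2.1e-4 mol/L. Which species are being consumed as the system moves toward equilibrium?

(CaCO₃, CaO are pure solids — omitted from Qc.)
Qc = [CO₂] = 2.1e-4
Qc = 2.1e-4 > Kc = 3.9e-5: net reverse reaction.

CaO, CO₂ (products)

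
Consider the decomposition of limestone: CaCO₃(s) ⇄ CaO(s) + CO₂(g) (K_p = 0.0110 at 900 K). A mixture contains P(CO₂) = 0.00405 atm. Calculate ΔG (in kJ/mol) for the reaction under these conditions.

(CaCO₃, CaO are pure solids — omitted from Q_p.)
Q_p = P(CO₂) = 0.00405
ΔG = RT ln(Q_p/K_p) = (8.314 J mol⁻¹ K⁻¹)(900 K) × ln(0.00405/0.0110)
   = (7.483 kJ/mol)(-0.9992) = -7.48 kJ/mol
ΔG < 0, so the forward reaction is spontaneous (proceeds forward).

ΔG = -7.48 kJ/mol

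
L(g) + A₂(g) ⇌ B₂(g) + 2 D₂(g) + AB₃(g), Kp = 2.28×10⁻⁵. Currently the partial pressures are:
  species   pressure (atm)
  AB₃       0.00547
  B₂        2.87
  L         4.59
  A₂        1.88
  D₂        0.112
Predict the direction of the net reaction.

no net change (already at equilibrium)

Qp = P(B₂)·P(D₂)²·P(AB₃) / (P(L)·P(A₂)) = (2.87)·(0.112)²·(0.00547) / ((4.59)·(1.88)) = 2.28×10⁻⁵
Qp = 2.28×10⁻⁵ = Kp, so the system is already at equilibrium.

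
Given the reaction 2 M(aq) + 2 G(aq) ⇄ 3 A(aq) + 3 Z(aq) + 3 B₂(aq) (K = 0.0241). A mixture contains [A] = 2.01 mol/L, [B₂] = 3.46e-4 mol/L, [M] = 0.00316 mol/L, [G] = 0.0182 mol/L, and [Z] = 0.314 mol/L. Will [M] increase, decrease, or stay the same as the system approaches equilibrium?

decrease

Q = [A]³·[Z]³·[B₂]³ / ([M]²·[G]²) = (2.01)³·(0.314)³·(3.46e-4)³ / ((0.00316)²·(0.0182)²) = 0.00315
Q = 0.00315 < K = 0.0241: net forward reaction.
M is a reactant, so it decreases.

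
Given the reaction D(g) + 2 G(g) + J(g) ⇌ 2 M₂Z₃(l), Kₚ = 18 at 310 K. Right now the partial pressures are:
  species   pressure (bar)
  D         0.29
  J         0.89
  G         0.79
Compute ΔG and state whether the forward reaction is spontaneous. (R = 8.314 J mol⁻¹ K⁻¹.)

ΔG = -2.74 kJ/mol; the forward reaction is spontaneous

(M₂Z₃ is a pure liquid — omitted from Qₚ.)
Qₚ = 1 / (P(D)·P(G)²·P(J)) = 1 / ((0.29)·(0.79)²·(0.89)) = 6.21
ΔG = RT ln(Qₚ/Kₚ) = (8.314 J mol⁻¹ K⁻¹)(310 K) × ln(6.21/18)
   = (2.577 kJ/mol)(-1.064) = -2.74 kJ/mol
ΔG < 0, so the forward reaction is spontaneous (proceeds forward).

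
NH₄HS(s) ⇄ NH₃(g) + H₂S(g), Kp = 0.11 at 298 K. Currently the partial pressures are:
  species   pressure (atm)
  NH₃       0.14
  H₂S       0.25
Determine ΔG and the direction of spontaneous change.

(NH₄HS is a pure solid — omitted from Qp.)
Qp = P(NH₃)·P(H₂S) = (0.14)·(0.25) = 0.0350
ΔG = RT ln(Qp/Kp) = (8.314 J mol⁻¹ K⁻¹)(298 K) × ln(0.0350/0.11)
   = (2.478 kJ/mol)(-1.145) = -2.84 kJ/mol
ΔG < 0, so the forward reaction is spontaneous (proceeds forward).

ΔG = -2.84 kJ/mol; the forward reaction is spontaneous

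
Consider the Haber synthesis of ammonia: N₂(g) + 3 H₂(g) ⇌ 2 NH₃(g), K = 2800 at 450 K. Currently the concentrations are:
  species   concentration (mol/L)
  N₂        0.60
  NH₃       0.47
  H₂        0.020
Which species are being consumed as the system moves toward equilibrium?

NH₃ (products)

Q = [NH₃]² / ([N₂]·[H₂]³) = (0.47)² / ((0.60)·(0.020)³) = 46000
Q = 46000 > K = 2800: net reverse reaction.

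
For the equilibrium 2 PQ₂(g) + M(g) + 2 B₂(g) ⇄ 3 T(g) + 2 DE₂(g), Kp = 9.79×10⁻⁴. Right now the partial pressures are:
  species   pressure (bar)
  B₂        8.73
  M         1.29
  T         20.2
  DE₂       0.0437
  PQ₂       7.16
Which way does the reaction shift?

Qp = P(T)³·P(DE₂)² / (P(PQ₂)²·P(M)·P(B₂)²) = (20.2)³·(0.0437)² / ((7.16)²·(1.29)·(8.73)²) = 0.00312
Qp = 0.00312 > Kp = 9.79×10⁻⁴, so the reverse reaction proceeds.

to the left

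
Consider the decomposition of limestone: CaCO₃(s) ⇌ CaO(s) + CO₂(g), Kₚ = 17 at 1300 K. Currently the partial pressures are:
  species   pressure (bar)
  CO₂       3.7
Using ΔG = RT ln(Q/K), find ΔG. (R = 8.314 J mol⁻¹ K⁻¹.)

ΔG = -16.5 kJ/mol

(CaCO₃, CaO are pure solids — omitted from Qₚ.)
Qₚ = P(CO₂) = 3.70
ΔG = RT ln(Qₚ/Kₚ) = (8.314 J mol⁻¹ K⁻¹)(1300 K) × ln(3.70/17)
   = (10.81 kJ/mol)(-1.525) = -16.5 kJ/mol
ΔG < 0, so the forward reaction is spontaneous (proceeds forward).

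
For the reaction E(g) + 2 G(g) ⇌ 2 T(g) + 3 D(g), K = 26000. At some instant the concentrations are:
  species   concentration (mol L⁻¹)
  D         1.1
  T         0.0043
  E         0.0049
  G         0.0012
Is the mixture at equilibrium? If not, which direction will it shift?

no; Q < K, reaction proceeds forward

Q = [T]²·[D]³ / ([E]·[G]²) = (0.0043)²·(1.1)³ / ((0.0049)·(0.0012)²) = 3500
Q = 3500 < K = 26000: net forward reaction.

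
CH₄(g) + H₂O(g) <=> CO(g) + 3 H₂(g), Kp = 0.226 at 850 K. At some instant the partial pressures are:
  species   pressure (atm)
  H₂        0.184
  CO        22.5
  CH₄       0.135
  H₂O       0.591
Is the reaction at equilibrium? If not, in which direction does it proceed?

Qp = P(CO)·P(H₂)³ / (P(CH₄)·P(H₂O)) = (22.5)·(0.184)³ / ((0.135)·(0.591)) = 1.76
Qp = 1.76 > Kp = 0.226, so the reverse reaction proceeds.

in the reverse direction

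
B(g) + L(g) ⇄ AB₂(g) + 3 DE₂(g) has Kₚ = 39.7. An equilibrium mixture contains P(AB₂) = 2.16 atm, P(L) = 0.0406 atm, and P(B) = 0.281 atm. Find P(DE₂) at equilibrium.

At equilibrium, Kₚ = P(AB₂)·P(DE₂)³ / (P(B)·P(L)) = 39.7.
(2.16)·(P(DE₂))³ / ((0.281)·(0.0406)) = 39.7
P(DE₂)³ = 0.210 ⇒ P(DE₂) = 0.594 atm

P(DE₂) = 0.594 atm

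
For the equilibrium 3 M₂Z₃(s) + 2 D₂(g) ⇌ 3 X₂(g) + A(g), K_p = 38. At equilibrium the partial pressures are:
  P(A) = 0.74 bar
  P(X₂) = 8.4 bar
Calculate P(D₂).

(M₂Z₃ is a pure solid — omitted from K_p.)
At equilibrium, K_p = P(X₂)³·P(A) / P(D₂)² = 38.
(8.4)³·(0.74) / (P(D₂))² = 38
P(D₂)² = 11.5 ⇒ P(D₂) = 3.4 bar

P(D₂) = 3.4 bar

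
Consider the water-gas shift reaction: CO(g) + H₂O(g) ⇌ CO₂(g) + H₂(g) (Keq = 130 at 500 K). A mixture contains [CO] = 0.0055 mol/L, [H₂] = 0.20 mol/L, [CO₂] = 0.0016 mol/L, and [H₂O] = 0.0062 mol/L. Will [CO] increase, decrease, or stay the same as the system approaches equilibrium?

decrease

Q = [CO₂]·[H₂] / ([CO]·[H₂O]) = (0.0016)·(0.20) / ((0.0055)·(0.0062)) = 9.4
Q = 9.4 < Keq = 130: net forward reaction.
CO is a reactant, so it decreases.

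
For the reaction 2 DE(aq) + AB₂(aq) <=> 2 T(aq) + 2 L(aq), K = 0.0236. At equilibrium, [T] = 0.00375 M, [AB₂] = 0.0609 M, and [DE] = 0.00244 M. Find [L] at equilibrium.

At equilibrium, K = [T]²·[L]² / ([DE]²·[AB₂]) = 0.0236.
(0.00375)²·([L])² / ((0.00244)²·(0.0609)) = 0.0236
[L]² = 6.08×10⁻⁴ ⇒ [L] = 0.0247 M

[L] = 0.0247 M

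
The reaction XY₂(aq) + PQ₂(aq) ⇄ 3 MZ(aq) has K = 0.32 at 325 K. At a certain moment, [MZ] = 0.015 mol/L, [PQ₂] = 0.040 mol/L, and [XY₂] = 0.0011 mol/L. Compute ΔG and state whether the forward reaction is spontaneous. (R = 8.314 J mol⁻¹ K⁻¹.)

ΔG = -3.86 kJ/mol; the forward reaction is spontaneous

Q = [MZ]³ / ([XY₂]·[PQ₂]) = (0.015)³ / ((0.0011)·(0.040)) = 0.0767
ΔG = RT ln(Q/K) = (8.314 J mol⁻¹ K⁻¹)(325 K) × ln(0.0767/0.32)
   = (2.702 kJ/mol)(-1.428) = -3.86 kJ/mol
ΔG < 0, so the forward reaction is spontaneous (proceeds forward).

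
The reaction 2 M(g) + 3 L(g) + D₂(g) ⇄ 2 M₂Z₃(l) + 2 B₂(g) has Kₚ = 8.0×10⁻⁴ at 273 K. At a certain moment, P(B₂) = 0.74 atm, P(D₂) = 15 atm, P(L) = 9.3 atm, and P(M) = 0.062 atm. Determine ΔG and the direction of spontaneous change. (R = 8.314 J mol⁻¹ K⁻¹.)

(M₂Z₃ is a pure liquid — omitted from Qₚ.)
Qₚ = P(B₂)² / (P(M)²·P(L)³·P(D₂)) = (0.74)² / ((0.062)²·(9.3)³·(15)) = 0.0118
ΔG = RT ln(Qₚ/Kₚ) = (8.314 J mol⁻¹ K⁻¹)(273 K) × ln(0.0118/8.0×10⁻⁴)
   = (2.270 kJ/mol)(2.691) = 6.11 kJ/mol
ΔG > 0, so the forward reaction is non-spontaneous (proceeds in reverse).

ΔG = 6.11 kJ/mol; the forward reaction is non-spontaneous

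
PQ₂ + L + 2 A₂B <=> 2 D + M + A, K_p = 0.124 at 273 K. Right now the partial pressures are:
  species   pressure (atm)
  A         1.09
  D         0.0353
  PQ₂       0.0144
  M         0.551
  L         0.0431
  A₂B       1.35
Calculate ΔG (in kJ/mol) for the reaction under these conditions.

ΔG = 3.80 kJ/mol

Q_p = P(D)²·P(M)·P(A) / (P(PQ₂)·P(L)·P(A₂B)²) = (0.0353)²·(0.551)·(1.09) / ((0.0144)·(0.0431)·(1.35)²) = 0.662
ΔG = RT ln(Q_p/K_p) = (8.314 J mol⁻¹ K⁻¹)(273 K) × ln(0.662/0.124)
   = (2.270 kJ/mol)(1.675) = 3.80 kJ/mol
ΔG > 0, so the forward reaction is non-spontaneous (proceeds in reverse).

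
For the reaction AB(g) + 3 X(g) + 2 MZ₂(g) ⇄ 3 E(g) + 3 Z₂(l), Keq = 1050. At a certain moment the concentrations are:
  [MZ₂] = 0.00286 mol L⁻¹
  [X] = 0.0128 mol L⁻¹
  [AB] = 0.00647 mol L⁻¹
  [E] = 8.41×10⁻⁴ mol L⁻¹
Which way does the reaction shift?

(Z₂ is a pure liquid — omitted from Q.)
Q = [E]³ / ([AB]·[X]³·[MZ₂]²) = (8.41×10⁻⁴)³ / ((0.00647)·(0.0128)³·(0.00286)²) = 5360
Q = 5360 > Keq = 1050, so the reverse reaction proceeds.

reverse (toward reactants)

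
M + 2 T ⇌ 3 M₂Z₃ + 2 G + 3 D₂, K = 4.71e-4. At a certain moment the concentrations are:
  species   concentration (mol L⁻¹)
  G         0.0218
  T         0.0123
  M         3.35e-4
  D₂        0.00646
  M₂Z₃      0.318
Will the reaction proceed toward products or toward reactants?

Q = [M₂Z₃]³·[G]²·[D₂]³ / ([M]·[T]²) = (0.318)³·(0.0218)²·(0.00646)³ / ((3.35e-4)·(0.0123)²) = 8.13e-5
Q = 8.13e-5 < K = 4.71e-4, so the forward reaction proceeds.

forward (toward products)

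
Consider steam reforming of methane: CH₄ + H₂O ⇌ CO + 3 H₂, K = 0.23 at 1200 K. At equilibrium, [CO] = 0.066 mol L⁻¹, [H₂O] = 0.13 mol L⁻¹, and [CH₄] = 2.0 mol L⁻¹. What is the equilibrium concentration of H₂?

[H₂] = 0.97 mol L⁻¹

At equilibrium, K = [CO]·[H₂]³ / ([CH₄]·[H₂O]) = 0.23.
(0.066)·([H₂])³ / ((2.0)·(0.13)) = 0.23
[H₂]³ = 0.906 ⇒ [H₂] = 0.97 mol L⁻¹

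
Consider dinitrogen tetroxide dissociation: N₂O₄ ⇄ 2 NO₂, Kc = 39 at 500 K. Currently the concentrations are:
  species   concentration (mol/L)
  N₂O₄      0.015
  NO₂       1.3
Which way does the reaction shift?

to the left

Qc = [NO₂]² / [N₂O₄] = (1.3)² / (0.015) = 110
Qc = 110 > Kc = 39, so the reverse reaction proceeds.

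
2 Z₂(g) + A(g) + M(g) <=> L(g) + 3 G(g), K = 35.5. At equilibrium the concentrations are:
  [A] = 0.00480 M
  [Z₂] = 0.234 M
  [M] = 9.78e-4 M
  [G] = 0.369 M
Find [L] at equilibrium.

At equilibrium, K = [L]·[G]³ / ([Z₂]²·[A]·[M]) = 35.5.
([L])·(0.369)³ / ((0.234)²·(0.00480)·(9.78e-4)) = 35.5
[L] = 1.82e-4 M

[L] = 1.82e-4 M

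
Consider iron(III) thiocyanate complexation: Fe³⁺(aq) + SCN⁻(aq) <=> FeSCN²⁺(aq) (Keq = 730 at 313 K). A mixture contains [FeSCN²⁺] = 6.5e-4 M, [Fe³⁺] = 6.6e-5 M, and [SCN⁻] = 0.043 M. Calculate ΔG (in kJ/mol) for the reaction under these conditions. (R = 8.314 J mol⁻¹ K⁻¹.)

ΔG = -3.02 kJ/mol

Q = [FeSCN²⁺] / ([Fe³⁺]·[SCN⁻]) = (6.5e-4) / ((6.6e-5)·(0.043)) = 229
ΔG = RT ln(Q/Keq) = (8.314 J mol⁻¹ K⁻¹)(313 K) × ln(229/730)
   = (2.602 kJ/mol)(-1.159) = -3.02 kJ/mol
ΔG < 0, so the forward reaction is spontaneous (proceeds forward).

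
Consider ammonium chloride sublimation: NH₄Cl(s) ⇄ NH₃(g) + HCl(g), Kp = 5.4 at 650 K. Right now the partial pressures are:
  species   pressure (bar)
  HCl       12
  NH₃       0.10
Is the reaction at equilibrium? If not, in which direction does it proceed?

(NH₄Cl is a pure solid — omitted from Qp.)
Qp = P(NH₃)·P(HCl) = (0.10)·(12) = 1.2
Qp = 1.2 < Kp = 5.4, so the forward reaction proceeds.

in the forward direction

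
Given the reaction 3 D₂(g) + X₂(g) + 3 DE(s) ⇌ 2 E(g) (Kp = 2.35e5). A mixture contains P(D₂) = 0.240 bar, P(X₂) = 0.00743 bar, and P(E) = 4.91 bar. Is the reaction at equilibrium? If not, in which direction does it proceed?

no net change (already at equilibrium)

(DE is a pure solid — omitted from Qp.)
Qp = P(E)² / (P(D₂)³·P(X₂)) = (4.91)² / ((0.240)³·(0.00743)) = 2.35e5
Qp = 2.35e5 = Kp, so the system is already at equilibrium.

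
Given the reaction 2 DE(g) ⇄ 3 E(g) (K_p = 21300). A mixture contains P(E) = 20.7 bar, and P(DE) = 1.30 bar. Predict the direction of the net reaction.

forward (toward products)

Q_p = P(E)³ / P(DE)² = (20.7)³ / (1.30)² = 5250
Q_p = 5250 < K_p = 21300, so the forward reaction proceeds.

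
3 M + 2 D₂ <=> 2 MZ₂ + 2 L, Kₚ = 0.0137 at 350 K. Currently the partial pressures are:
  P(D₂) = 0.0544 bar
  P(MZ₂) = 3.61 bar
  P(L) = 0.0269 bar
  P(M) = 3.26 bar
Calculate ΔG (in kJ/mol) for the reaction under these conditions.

ΔG = 5.54 kJ/mol

Qₚ = P(MZ₂)²·P(L)² / (P(M)³·P(D₂)²) = (3.61)²·(0.0269)² / ((3.26)³·(0.0544)²) = 0.0920
ΔG = RT ln(Qₚ/Kₚ) = (8.314 J mol⁻¹ K⁻¹)(350 K) × ln(0.0920/0.0137)
   = (2.910 kJ/mol)(1.904) = 5.54 kJ/mol
ΔG > 0, so the forward reaction is non-spontaneous (proceeds in reverse).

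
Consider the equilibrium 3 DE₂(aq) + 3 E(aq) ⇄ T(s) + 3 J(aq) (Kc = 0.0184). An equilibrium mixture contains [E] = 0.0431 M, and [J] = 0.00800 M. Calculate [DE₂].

(T is a pure solid — omitted from Kc.)
At equilibrium, Kc = [J]³ / ([DE₂]³·[E]³) = 0.0184.
(0.00800)³ / (([DE₂])³·(0.0431)³) = 0.0184
[DE₂]³ = 0.348 ⇒ [DE₂] = 0.703 M

[DE₂] = 0.703 M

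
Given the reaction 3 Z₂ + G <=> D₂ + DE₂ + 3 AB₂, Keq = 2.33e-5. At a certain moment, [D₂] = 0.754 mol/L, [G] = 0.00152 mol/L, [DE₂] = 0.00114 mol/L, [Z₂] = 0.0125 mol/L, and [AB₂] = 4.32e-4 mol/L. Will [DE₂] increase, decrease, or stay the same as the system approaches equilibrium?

stay the same

Q = [D₂]·[DE₂]·[AB₂]³ / ([Z₂]³·[G]) = (0.754)·(0.00114)·(4.32e-4)³ / ((0.0125)³·(0.00152)) = 2.33e-5
Q = 2.33e-5 = Keq; the system is at equilibrium.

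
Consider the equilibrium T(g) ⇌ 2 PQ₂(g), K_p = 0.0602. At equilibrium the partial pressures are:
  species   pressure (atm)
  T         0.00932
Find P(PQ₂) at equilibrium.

P(PQ₂) = 0.0237 atm

At equilibrium, K_p = P(PQ₂)² / P(T) = 0.0602.
(P(PQ₂))² / (0.00932) = 0.0602
P(PQ₂)² = 5.61e-4 ⇒ P(PQ₂) = 0.0237 atm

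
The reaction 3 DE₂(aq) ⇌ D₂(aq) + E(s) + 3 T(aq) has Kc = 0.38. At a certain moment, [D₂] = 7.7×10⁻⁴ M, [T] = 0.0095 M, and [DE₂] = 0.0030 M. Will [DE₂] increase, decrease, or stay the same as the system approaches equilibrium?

decrease

(E is a pure solid — omitted from Qc.)
Qc = [D₂]·[T]³ / [DE₂]³ = (7.7×10⁻⁴)·(0.0095)³ / (0.0030)³ = 0.024
Qc = 0.024 < Kc = 0.38: net forward reaction.
DE₂ is a reactant, so it decreases.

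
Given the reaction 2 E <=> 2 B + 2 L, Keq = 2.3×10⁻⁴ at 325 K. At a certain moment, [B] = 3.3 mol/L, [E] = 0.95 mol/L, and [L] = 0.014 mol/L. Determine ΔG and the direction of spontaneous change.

ΔG = 6.30 kJ/mol; the forward reaction is non-spontaneous

Q = [B]²·[L]² / [E]² = (3.3)²·(0.014)² / (0.95)² = 0.00237
ΔG = RT ln(Q/Keq) = (8.314 J mol⁻¹ K⁻¹)(325 K) × ln(0.00237/2.3×10⁻⁴)
   = (2.702 kJ/mol)(2.333) = 6.30 kJ/mol
ΔG > 0, so the forward reaction is non-spontaneous (proceeds in reverse).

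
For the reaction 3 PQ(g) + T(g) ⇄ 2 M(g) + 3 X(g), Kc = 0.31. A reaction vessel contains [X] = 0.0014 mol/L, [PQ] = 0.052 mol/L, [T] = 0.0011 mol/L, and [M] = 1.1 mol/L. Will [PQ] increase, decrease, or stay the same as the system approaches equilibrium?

decrease

Qc = [M]²·[X]³ / ([PQ]³·[T]) = (1.1)²·(0.0014)³ / ((0.052)³·(0.0011)) = 0.021
Qc = 0.021 < Kc = 0.31: net forward reaction.
PQ is a reactant, so it decreases.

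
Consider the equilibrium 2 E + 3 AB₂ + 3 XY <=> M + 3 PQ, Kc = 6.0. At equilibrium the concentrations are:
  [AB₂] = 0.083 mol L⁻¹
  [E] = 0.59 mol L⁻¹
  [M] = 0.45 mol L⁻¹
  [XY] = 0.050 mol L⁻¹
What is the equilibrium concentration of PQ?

At equilibrium, Kc = [M]·[PQ]³ / ([E]²·[AB₂]³·[XY]³) = 6.0.
(0.45)·([PQ])³ / ((0.59)²·(0.083)³·(0.050)³) = 6.0
[PQ]³ = 3.32×10⁻⁷ ⇒ [PQ] = 0.0069 mol L⁻¹

[PQ] = 0.0069 mol L⁻¹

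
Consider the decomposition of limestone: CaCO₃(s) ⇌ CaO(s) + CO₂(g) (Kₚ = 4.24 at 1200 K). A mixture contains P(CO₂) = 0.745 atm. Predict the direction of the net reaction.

in the forward direction

(CaCO₃, CaO are pure solids — omitted from Qₚ.)
Qₚ = P(CO₂) = 0.745
Qₚ = 0.745 < Kₚ = 4.24, so the forward reaction proceeds.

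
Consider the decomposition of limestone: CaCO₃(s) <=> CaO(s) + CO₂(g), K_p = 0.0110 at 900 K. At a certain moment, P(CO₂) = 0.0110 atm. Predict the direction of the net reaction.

(CaCO₃, CaO are pure solids — omitted from Q_p.)
Q_p = P(CO₂) = 0.0110
Q_p = 0.0110 = K_p, so the system is already at equilibrium.

no net change (already at equilibrium)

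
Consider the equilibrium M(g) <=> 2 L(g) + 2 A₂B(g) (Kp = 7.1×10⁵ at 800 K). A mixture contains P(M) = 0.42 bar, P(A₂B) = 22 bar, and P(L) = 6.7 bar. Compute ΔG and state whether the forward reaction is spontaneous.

ΔG = -17.4 kJ/mol; the forward reaction is spontaneous

Qp = P(L)²·P(A₂B)² / P(M) = (6.7)²·(22)² / (0.42) = 51700
ΔG = RT ln(Qp/Kp) = (8.314 J mol⁻¹ K⁻¹)(800 K) × ln(51700/7.1×10⁵)
   = (6.651 kJ/mol)(-2.620) = -17.4 kJ/mol
ΔG < 0, so the forward reaction is spontaneous (proceeds forward).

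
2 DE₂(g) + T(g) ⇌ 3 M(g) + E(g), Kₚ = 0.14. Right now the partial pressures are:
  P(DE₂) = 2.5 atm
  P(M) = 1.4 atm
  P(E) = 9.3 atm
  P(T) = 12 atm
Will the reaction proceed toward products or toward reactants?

reverse (toward reactants)

Qₚ = P(M)³·P(E) / (P(DE₂)²·P(T)) = (1.4)³·(9.3) / ((2.5)²·(12)) = 0.34
Qₚ = 0.34 > Kₚ = 0.14, so the reverse reaction proceeds.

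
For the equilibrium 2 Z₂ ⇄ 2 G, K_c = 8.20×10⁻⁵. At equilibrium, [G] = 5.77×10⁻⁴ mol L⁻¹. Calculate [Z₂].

At equilibrium, K_c = [G]² / [Z₂]² = 8.20×10⁻⁵.
(5.77×10⁻⁴)² / ([Z₂])² = 8.20×10⁻⁵
[Z₂]² = 0.00406 ⇒ [Z₂] = 0.0637 mol L⁻¹

[Z₂] = 0.0637 mol L⁻¹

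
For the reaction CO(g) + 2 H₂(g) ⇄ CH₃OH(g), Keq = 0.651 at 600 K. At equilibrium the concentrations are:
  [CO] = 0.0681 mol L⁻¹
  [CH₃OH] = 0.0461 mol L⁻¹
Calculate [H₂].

At equilibrium, Keq = [CH₃OH] / ([CO]·[H₂]²) = 0.651.
(0.0461) / ((0.0681)·([H₂])²) = 0.651
[H₂]² = 1.04 ⇒ [H₂] = 1.02 mol L⁻¹

[H₂] = 1.02 mol L⁻¹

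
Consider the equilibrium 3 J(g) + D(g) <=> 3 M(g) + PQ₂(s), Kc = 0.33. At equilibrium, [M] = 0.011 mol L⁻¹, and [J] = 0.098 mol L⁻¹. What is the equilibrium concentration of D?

(PQ₂ is a pure solid — omitted from Kc.)
At equilibrium, Kc = [M]³ / ([J]³·[D]) = 0.33.
(0.011)³ / ((0.098)³·([D])) = 0.33
[D] = 0.00429 = 0.0043 mol L⁻¹

[D] = 0.0043 mol L⁻¹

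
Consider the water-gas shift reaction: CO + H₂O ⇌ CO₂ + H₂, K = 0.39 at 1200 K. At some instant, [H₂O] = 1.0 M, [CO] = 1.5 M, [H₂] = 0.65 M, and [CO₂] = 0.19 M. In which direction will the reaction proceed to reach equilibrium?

in the forward direction

Q = [CO₂]·[H₂] / ([CO]·[H₂O]) = (0.19)·(0.65) / ((1.5)·(1.0)) = 0.082
Q = 0.082 < K = 0.39, so the forward reaction proceeds.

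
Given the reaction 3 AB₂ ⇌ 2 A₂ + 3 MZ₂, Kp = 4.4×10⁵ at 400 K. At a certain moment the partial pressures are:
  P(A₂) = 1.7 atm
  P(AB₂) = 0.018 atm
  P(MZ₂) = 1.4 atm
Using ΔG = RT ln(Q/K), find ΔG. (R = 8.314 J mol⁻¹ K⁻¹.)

ΔG = 3.75 kJ/mol

Qp = P(A₂)²·P(MZ₂)³ / P(AB₂)³ = (1.7)²·(1.4)³ / (0.018)³ = 1.36×10⁶
ΔG = RT ln(Qp/Kp) = (8.314 J mol⁻¹ K⁻¹)(400 K) × ln(1.36×10⁶/4.4×10⁵)
   = (3.326 kJ/mol)(1.128) = 3.75 kJ/mol
ΔG > 0, so the forward reaction is non-spontaneous (proceeds in reverse).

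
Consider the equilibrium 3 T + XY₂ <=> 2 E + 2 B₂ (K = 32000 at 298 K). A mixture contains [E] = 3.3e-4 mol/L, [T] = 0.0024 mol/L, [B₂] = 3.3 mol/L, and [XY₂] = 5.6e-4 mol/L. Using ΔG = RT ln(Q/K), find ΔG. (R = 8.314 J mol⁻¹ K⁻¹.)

Q = [E]²·[B₂]² / ([T]³·[XY₂]) = (3.3e-4)²·(3.3)² / ((0.0024)³·(5.6e-4)) = 1.53e5
ΔG = RT ln(Q/K) = (8.314 J mol⁻¹ K⁻¹)(298 K) × ln(1.53e5/32000)
   = (2.478 kJ/mol)(1.565) = 3.88 kJ/mol
ΔG > 0, so the forward reaction is non-spontaneous (proceeds in reverse).

ΔG = 3.88 kJ/mol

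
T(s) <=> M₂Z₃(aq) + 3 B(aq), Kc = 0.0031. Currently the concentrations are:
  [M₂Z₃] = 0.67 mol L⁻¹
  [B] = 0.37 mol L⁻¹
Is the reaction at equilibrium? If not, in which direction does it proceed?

(T is a pure solid — omitted from Qc.)
Qc = [M₂Z₃]·[B]³ = (0.67)·(0.37)³ = 0.034
Qc = 0.034 > Kc = 0.0031, so the reverse reaction proceeds.

reverse (toward reactants)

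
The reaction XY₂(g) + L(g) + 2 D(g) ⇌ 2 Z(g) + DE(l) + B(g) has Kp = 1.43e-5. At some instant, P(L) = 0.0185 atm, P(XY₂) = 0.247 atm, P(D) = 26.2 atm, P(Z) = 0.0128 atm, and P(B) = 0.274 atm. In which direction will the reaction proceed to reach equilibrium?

neither direction; the system is at equilibrium

(DE is a pure liquid — omitted from Qp.)
Qp = P(Z)²·P(B) / (P(XY₂)·P(L)·P(D)²) = (0.0128)²·(0.274) / ((0.247)·(0.0185)·(26.2)²) = 1.43e-5
Qp = 1.43e-5 = Kp, so the system is already at equilibrium.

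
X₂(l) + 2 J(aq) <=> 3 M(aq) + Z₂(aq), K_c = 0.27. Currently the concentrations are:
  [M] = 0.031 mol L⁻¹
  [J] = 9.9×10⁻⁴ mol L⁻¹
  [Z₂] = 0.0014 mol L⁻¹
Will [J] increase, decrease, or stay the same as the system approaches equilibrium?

(X₂ is a pure liquid — omitted from Q_c.)
Q_c = [M]³·[Z₂] / [J]² = (0.031)³·(0.0014) / (9.9×10⁻⁴)² = 0.043
Q_c = 0.043 < K_c = 0.27: net forward reaction.
J is a reactant, so it decreases.

decrease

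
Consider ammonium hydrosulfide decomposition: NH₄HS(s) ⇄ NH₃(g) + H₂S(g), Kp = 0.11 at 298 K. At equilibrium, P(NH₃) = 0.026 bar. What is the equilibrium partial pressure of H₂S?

P(H₂S) = 4.2 bar

(NH₄HS is a pure solid — omitted from Kp.)
At equilibrium, Kp = P(NH₃)·P(H₂S) = 0.11.
(0.026)·(P(H₂S)) = 0.11
P(H₂S) = 4.23 = 4.2 bar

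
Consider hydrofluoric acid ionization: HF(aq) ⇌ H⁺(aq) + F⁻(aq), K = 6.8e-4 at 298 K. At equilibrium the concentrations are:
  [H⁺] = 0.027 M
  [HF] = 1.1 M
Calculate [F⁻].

[F⁻] = 0.028 M

At equilibrium, K = [H⁺]·[F⁻] / [HF] = 6.8e-4.
(0.027)·([F⁻]) / (1.1) = 6.8e-4
[F⁻] = 0.0277 = 0.028 M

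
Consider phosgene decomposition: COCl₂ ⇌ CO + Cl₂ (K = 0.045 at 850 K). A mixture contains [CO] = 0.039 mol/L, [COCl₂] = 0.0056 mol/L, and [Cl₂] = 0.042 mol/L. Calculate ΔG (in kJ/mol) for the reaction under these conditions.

ΔG = 13.2 kJ/mol

Q = [CO]·[Cl₂] / [COCl₂] = (0.039)·(0.042) / (0.0056) = 0.293
ΔG = RT ln(Q/K) = (8.314 J mol⁻¹ K⁻¹)(850 K) × ln(0.293/0.045)
   = (7.067 kJ/mol)(1.874) = 13.2 kJ/mol
ΔG > 0, so the forward reaction is non-spontaneous (proceeds in reverse).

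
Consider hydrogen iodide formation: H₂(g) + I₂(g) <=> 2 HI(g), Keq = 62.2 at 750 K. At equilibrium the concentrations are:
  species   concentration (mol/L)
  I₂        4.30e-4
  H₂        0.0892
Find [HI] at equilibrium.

[HI] = 0.0488 mol/L

At equilibrium, Keq = [HI]² / ([H₂]·[I₂]) = 62.2.
([HI])² / ((0.0892)·(4.30e-4)) = 62.2
[HI]² = 0.00239 ⇒ [HI] = 0.0488 mol/L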